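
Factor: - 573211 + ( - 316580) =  - 889791 = -3^1*7^2*6053^1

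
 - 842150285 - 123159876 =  - 965310161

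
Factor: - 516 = - 2^2*3^1*43^1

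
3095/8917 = 3095/8917 = 0.35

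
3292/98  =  33+29/49 = 33.59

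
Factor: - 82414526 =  - 2^1*911^1*45233^1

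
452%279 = 173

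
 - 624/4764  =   - 52/397 = -0.13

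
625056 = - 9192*(-68)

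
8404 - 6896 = 1508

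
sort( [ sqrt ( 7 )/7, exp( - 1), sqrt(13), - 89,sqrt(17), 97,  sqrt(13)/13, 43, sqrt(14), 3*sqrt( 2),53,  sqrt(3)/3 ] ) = [ - 89, sqrt(13 ) /13 , exp( - 1 ), sqrt(7) /7, sqrt(3) /3,sqrt(13) , sqrt(14),sqrt( 17), 3*sqrt( 2) , 43, 53, 97 ]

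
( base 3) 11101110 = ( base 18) 9FC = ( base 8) 6176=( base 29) 3n8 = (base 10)3198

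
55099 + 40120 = 95219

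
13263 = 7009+6254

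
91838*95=8724610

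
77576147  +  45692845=123268992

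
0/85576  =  0 = 0.00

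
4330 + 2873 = 7203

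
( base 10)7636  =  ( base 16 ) 1dd4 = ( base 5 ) 221021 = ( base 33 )70d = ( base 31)7ta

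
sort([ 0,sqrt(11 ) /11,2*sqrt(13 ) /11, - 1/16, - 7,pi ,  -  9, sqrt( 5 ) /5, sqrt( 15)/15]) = [ - 9, - 7, - 1/16,0, sqrt ( 15)/15,sqrt(11 )/11, sqrt(5)/5,2*sqrt( 13 ) /11,pi]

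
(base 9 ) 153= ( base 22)5J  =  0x81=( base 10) 129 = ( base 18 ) 73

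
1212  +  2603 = 3815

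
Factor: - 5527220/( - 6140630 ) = 2^1*43^1 * 6427^1*614063^( - 1 ) = 552722/614063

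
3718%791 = 554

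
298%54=28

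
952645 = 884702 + 67943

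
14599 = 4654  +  9945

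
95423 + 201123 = 296546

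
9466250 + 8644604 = 18110854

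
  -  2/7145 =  - 1 + 7143/7145=-0.00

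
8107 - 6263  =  1844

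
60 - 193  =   - 133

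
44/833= 44/833= 0.05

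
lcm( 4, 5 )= 20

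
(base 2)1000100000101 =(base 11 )3301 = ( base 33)401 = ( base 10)4357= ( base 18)D81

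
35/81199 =35/81199 = 0.00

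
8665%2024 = 569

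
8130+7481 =15611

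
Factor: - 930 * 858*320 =-2^8*3^2 *5^2 * 11^1 * 13^1*31^1 =-  255340800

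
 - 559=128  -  687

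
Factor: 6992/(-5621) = -2^4*7^ ( - 1)*11^( - 1) * 19^1*23^1*73^( - 1) 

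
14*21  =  294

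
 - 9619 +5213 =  - 4406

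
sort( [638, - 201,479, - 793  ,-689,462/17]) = [ - 793, - 689,-201,462/17 , 479,638]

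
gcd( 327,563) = 1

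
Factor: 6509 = 23^1*283^1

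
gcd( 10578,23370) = 246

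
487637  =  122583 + 365054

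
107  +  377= 484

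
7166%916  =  754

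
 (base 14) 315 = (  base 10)607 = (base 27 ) md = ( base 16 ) 25f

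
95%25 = 20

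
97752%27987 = 13791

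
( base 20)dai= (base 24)99i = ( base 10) 5418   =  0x152A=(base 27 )7BI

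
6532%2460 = 1612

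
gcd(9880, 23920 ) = 520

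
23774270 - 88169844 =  - 64395574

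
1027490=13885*74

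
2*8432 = 16864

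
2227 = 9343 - 7116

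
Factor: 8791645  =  5^1*1758329^1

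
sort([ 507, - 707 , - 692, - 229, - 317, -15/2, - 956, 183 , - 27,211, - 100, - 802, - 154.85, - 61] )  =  [ - 956, - 802, - 707, - 692, - 317, - 229, - 154.85, -100, - 61, - 27, - 15/2 , 183, 211, 507 ]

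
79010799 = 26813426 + 52197373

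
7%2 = 1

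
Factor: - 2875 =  - 5^3 *23^1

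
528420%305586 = 222834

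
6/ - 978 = -1 + 162/163 = - 0.01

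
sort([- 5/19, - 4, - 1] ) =[ - 4, - 1, - 5/19 ] 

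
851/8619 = 851/8619 = 0.10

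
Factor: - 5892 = -2^2*3^1*491^1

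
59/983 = 59/983 = 0.06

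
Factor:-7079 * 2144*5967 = -90563402592 = -  2^5*3^3*13^1*17^1*67^1 * 7079^1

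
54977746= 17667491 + 37310255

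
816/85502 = 408/42751 = 0.01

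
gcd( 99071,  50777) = 1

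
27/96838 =27/96838  =  0.00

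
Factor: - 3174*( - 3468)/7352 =3^2*17^2*23^2* 919^ ( - 1 ) = 1375929/919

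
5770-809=4961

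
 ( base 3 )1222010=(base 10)1434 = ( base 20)3be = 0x59a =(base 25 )279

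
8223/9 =913 +2/3 = 913.67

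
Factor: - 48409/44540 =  -2^(-2 )*5^(- 1 )*17^( - 1) * 131^(-1) * 48409^1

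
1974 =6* 329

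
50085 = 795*63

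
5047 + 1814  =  6861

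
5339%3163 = 2176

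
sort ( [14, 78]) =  [ 14,78 ]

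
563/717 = 563/717 = 0.79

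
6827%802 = 411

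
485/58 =8 + 21/58 = 8.36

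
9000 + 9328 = 18328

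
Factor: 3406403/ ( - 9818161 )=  - 7^1*11^1*13^1*41^1 *83^1*9818161^( - 1) 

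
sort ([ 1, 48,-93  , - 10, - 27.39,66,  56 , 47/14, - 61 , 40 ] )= [ - 93, - 61, - 27.39, - 10,1, 47/14,40,48,  56, 66]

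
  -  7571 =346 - 7917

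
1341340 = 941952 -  - 399388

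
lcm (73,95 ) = 6935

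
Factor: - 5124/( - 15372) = 3^( - 1 ) = 1/3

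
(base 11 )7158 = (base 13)442b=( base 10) 9501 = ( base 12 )55b9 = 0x251d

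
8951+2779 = 11730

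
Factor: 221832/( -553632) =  - 117/292 = - 2^( - 2 )*3^2* 13^1 * 73^( - 1)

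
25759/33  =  780+19/33 = 780.58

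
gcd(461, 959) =1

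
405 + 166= 571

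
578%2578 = 578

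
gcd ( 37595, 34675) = 365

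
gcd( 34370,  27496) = 6874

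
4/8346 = 2/4173 = 0.00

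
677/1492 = 677/1492=0.45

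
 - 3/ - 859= 3/859 = 0.00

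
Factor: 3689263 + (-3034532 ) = 654731 = 7^1*11^2*773^1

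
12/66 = 2/11  =  0.18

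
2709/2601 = 1 + 12/289=1.04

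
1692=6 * 282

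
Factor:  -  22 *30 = - 2^2*3^1*5^1 * 11^1  =  - 660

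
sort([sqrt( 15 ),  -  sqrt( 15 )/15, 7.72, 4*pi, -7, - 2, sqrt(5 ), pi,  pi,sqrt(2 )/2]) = [ - 7, - 2, - sqrt(15)/15 , sqrt( 2) /2, sqrt ( 5 ), pi , pi, sqrt ( 15 ),7.72,4 * pi]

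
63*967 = 60921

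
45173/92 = 45173/92 = 491.01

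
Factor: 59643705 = 3^1*5^1*11^1*47^1*7691^1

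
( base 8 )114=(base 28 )2K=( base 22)3a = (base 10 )76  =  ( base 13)5b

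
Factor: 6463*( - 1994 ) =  - 2^1*23^1*281^1 * 997^1 = - 12887222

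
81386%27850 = 25686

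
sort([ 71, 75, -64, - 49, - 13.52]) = [ - 64, - 49,-13.52,71, 75 ]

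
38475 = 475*81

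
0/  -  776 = 0/1 = - 0.00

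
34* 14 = 476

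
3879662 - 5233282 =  - 1353620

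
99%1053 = 99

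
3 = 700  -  697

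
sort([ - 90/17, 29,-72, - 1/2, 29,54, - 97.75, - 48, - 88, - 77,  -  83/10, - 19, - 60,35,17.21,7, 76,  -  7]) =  [ - 97.75, - 88,  -  77 , - 72, - 60, -48, - 19 , - 83/10, - 7 , - 90/17,  -  1/2,7,17.21, 29, 29,35,54, 76 ] 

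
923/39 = 71/3 = 23.67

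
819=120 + 699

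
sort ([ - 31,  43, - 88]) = [ - 88, - 31, 43]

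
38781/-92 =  - 422  +  43/92=- 421.53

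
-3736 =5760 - 9496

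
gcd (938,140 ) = 14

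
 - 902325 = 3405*( - 265)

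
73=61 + 12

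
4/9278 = 2/4639 = 0.00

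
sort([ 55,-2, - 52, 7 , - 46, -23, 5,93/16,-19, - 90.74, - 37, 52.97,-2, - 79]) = [ - 90.74 , - 79, - 52, - 46 , - 37 , - 23, - 19, - 2 , - 2,5, 93/16,  7,52.97 , 55] 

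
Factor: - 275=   -  5^2*11^1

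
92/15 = 6+2/15 = 6.13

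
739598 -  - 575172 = 1314770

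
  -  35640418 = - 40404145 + 4763727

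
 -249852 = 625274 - 875126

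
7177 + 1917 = 9094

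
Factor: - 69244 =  - 2^2*7^1*2473^1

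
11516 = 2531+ 8985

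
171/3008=171/3008 =0.06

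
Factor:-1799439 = -3^1*61^1*9833^1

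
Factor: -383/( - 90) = 2^ ( - 1)*3^( - 2)*5^( - 1 )* 383^1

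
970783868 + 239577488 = 1210361356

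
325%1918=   325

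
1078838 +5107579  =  6186417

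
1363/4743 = 1363/4743 = 0.29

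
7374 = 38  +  7336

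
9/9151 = 9/9151 = 0.00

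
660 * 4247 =2803020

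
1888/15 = 1888/15 = 125.87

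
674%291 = 92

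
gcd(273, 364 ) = 91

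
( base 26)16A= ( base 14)442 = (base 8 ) 1512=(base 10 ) 842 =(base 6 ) 3522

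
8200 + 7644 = 15844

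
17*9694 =164798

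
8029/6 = 1338+1/6 = 1338.17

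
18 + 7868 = 7886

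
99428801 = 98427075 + 1001726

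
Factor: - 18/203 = - 2^1 *3^2*7^( - 1)*29^( - 1) 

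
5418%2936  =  2482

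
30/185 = 6/37 = 0.16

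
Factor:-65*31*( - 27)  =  3^3*5^1*13^1*31^1 = 54405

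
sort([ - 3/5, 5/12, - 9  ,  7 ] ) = [-9, - 3/5,5/12,7 ] 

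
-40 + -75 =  -115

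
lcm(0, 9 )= 0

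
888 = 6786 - 5898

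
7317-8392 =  - 1075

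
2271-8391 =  - 6120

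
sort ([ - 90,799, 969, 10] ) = [ - 90,10,799,969 ] 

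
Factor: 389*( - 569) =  - 389^1*569^1 = - 221341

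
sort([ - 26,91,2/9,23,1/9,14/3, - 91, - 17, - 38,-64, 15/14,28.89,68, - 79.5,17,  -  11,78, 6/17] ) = [ - 91,-79.5, - 64, - 38, - 26, - 17, - 11,  1/9,2/9, 6/17, 15/14, 14/3,17,23, 28.89,68,78 , 91]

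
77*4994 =384538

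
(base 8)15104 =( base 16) 1A44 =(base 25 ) AIO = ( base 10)6724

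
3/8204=3/8204=0.00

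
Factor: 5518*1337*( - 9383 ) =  - 69223701778= - 2^1*7^1*11^1*31^1*89^1*191^1 *853^1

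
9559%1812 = 499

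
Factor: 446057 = 167^1*2671^1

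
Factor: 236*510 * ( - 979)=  - 117832440= -  2^3*3^1*5^1*11^1 * 17^1*59^1 * 89^1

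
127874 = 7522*17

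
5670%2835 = 0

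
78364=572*137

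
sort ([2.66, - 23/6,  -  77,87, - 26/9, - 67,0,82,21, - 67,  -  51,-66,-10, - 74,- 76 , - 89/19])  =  [  -  77,-76,-74,  -  67, - 67,-66, - 51, - 10,  -  89/19, - 23/6,-26/9,0,2.66 , 21,82 , 87] 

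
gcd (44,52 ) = 4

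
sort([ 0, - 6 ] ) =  [ -6, 0]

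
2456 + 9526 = 11982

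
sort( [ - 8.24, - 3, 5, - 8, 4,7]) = [-8.24, - 8, - 3,4 , 5, 7]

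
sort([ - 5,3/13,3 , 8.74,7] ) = [ - 5,3/13, 3, 7,8.74]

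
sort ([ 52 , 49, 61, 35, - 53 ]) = [ - 53,35, 49, 52, 61]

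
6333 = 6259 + 74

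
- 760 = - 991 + 231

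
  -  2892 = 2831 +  - 5723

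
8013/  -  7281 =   -  2 + 2183/2427= -1.10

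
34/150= 17/75 = 0.23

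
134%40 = 14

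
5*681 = 3405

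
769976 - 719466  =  50510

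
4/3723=4/3723 = 0.00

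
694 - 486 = 208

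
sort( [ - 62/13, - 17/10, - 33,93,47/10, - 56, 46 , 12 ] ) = [  -  56,- 33,-62/13,  -  17/10,  47/10, 12, 46, 93]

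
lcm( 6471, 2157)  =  6471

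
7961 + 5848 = 13809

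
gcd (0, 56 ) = 56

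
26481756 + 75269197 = 101750953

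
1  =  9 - 8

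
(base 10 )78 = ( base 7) 141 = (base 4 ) 1032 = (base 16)4E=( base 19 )42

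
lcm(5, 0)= 0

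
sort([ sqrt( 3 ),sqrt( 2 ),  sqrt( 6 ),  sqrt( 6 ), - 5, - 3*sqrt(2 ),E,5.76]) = [ - 5, - 3  *  sqrt( 2 ),sqrt ( 2 ),sqrt( 3),sqrt( 6 ),sqrt( 6),E,5.76]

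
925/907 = 925/907  =  1.02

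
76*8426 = 640376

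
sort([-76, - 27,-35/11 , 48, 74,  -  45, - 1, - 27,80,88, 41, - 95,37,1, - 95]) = [-95, - 95 , -76, - 45, - 27, - 27 , - 35/11, - 1, 1  ,  37,41,48,74,80,88]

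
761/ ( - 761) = -1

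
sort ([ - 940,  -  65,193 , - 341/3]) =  [ - 940, - 341/3, - 65, 193 ] 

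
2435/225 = 487/45 = 10.82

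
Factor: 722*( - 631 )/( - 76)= 11989/2  =  2^( - 1)*19^1*631^1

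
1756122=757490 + 998632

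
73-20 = 53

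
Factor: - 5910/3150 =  - 3^( - 1 )*5^( - 1 )*7^ ( - 1)*197^1 = - 197/105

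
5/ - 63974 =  - 1 + 63969/63974=   -0.00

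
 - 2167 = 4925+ - 7092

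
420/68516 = 15/2447 =0.01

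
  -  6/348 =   -  1/58 = -  0.02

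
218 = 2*109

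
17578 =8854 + 8724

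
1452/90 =242/15 = 16.13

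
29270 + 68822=98092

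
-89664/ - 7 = 89664/7 = 12809.14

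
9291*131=1217121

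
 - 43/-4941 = 43/4941 =0.01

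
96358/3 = 96358/3 = 32119.33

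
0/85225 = 0 = 0.00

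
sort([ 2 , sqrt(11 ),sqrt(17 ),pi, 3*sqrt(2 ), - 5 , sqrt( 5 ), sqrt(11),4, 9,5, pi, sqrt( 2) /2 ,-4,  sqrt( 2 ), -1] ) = [-5, - 4,  -  1, sqrt(2) /2, sqrt( 2 ), 2, sqrt(5 ), pi, pi, sqrt(11 ),sqrt( 11 ), 4,sqrt( 17 ),  3*sqrt( 2),5 , 9 ]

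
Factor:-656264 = - 2^3*7^1*11719^1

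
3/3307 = 3/3307 = 0.00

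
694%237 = 220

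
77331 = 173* 447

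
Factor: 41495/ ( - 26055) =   -  3^ ( - 3)*43^1 = - 43/27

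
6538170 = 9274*705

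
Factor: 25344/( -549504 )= - 2^1 * 3^( - 2)*11^1* 53^ ( - 1 ) = - 22/477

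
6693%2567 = 1559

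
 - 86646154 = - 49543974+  - 37102180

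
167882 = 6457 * 26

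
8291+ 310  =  8601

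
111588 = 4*27897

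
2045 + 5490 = 7535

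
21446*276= 5919096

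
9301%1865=1841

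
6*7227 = 43362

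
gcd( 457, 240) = 1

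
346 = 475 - 129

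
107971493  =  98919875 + 9051618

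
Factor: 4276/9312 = 2^( - 3)*3^ ( - 1 )  *  97^(  -  1 )*1069^1 = 1069/2328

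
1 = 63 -62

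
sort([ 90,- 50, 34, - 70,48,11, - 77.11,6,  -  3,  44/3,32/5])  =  [ - 77.11, - 70 , - 50, - 3,6 , 32/5 , 11, 44/3, 34,48,90 ] 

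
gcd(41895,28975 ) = 95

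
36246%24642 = 11604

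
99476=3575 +95901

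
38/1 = 38 = 38.00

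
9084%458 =382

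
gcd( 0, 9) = 9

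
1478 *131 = 193618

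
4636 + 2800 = 7436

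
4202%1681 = 840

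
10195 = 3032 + 7163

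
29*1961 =56869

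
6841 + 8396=15237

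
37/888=1/24 = 0.04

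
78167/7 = 78167/7=11166.71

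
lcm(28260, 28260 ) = 28260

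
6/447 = 2/149 =0.01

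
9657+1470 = 11127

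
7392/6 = 1232 = 1232.00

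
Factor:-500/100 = - 5 =-5^1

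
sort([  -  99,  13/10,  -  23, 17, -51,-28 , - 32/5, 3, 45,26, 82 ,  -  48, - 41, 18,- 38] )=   [-99, - 51, - 48, - 41, - 38, - 28,  -  23,-32/5, 13/10,3,17,18, 26, 45,82] 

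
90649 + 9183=99832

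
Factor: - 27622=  - 2^1*7^1*1973^1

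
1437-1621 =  - 184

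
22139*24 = 531336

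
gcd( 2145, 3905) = 55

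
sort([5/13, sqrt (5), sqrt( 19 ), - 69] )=[-69,5/13,sqrt( 5), sqrt(  19 )]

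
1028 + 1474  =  2502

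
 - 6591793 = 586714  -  7178507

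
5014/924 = 5 + 197/462 = 5.43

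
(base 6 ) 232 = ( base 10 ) 92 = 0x5C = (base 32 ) 2S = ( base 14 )68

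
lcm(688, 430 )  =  3440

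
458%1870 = 458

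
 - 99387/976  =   - 102+165/976 = - 101.83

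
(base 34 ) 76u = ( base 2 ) 10000010000110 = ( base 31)8KI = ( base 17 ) 1bdd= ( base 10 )8326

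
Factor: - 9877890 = - 2^1*3^1*5^1*11^1*37^1*809^1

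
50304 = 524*96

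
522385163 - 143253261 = 379131902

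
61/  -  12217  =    -  61/12217 = -  0.00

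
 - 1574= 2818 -4392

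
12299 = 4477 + 7822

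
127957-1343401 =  - 1215444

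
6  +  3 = 9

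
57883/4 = 57883/4 =14470.75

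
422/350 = 211/175 = 1.21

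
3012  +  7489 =10501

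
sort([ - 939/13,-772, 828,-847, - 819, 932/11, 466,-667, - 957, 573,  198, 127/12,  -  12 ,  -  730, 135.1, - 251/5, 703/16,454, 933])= [ - 957, - 847, - 819,-772, - 730, -667,  -  939/13, -251/5, - 12, 127/12,703/16,932/11,135.1 , 198,454, 466,573, 828,933 ]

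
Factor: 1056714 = 2^1*3^1*53^1*3323^1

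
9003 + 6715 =15718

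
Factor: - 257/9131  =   - 23^( - 1)*257^1* 397^( - 1) 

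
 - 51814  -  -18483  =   -33331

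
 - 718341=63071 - 781412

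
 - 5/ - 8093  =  5/8093=0.00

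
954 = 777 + 177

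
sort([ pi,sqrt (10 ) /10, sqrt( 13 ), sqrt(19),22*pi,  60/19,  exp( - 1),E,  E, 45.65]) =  [sqrt(10)/10,exp( - 1),  E, E, pi,  60/19,  sqrt( 13 ),  sqrt( 19), 45.65,22 * pi]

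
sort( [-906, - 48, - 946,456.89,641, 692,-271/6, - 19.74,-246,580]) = [ - 946,-906 ,-246, - 48, - 271/6 ,-19.74,456.89,580,641,692]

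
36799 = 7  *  5257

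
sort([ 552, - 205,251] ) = [ - 205, 251, 552]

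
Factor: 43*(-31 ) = - 1333 = - 31^1*43^1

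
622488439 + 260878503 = 883366942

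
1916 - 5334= - 3418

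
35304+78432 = 113736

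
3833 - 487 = 3346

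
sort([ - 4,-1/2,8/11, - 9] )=[ - 9, - 4,  -  1/2, 8/11]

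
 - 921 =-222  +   - 699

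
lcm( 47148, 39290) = 235740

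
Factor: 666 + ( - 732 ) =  - 66 = - 2^1 * 3^1*11^1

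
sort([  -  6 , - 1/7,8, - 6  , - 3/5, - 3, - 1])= [ - 6, - 6, - 3,-1, - 3/5, - 1/7, 8] 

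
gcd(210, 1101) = 3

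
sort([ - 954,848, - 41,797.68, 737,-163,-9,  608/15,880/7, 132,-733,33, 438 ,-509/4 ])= [ - 954, - 733 , - 163, - 509/4, - 41,- 9, 33,608/15, 880/7, 132,438, 737, 797.68, 848 ]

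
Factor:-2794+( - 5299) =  - 8093 = - 8093^1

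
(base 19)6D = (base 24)57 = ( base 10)127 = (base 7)241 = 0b1111111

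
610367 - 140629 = 469738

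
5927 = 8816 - 2889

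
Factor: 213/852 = 1/4= 2^(  -  2)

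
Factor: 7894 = 2^1*3947^1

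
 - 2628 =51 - 2679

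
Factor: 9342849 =3^1*3114283^1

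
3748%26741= 3748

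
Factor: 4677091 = 17^1*29^1*53^1 *179^1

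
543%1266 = 543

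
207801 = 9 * 23089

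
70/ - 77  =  - 1 + 1/11 = - 0.91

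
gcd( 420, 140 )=140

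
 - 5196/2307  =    -  3 + 575/769=- 2.25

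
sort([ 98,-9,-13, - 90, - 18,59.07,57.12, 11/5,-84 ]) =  [ - 90,-84,-18, - 13, - 9  ,  11/5,  57.12,  59.07, 98]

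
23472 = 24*978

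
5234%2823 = 2411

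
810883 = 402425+408458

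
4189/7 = 598 + 3/7 = 598.43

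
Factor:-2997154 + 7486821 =7^1*13^1*103^1*479^1 = 4489667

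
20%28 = 20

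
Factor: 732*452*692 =2^6*3^1*61^1*113^1*173^1 =228957888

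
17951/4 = 4487 + 3/4 = 4487.75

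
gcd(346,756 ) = 2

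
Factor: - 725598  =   - 2^1*3^5*1493^1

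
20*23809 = 476180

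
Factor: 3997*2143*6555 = 56147317905= 3^1*5^1*7^1  *19^1*23^1* 571^1*2143^1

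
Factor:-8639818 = -2^1*11^1*43^1*9133^1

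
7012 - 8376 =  - 1364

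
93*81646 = 7593078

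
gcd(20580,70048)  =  4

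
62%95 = 62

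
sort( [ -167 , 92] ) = [ - 167, 92] 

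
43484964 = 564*77101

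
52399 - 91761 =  - 39362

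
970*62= 60140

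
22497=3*7499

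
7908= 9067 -1159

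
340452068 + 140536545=480988613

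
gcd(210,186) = 6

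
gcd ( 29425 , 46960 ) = 5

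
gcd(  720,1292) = 4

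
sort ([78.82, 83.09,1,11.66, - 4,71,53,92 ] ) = [- 4 , 1,11.66,  53, 71  ,  78.82, 83.09 , 92]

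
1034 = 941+93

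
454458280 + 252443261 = 706901541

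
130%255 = 130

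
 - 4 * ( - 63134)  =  252536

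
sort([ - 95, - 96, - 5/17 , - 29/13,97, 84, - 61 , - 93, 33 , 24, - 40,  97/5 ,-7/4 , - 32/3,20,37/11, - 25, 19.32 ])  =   [-96,- 95, - 93,-61, -40, - 25, - 32/3,-29/13, - 7/4,  -  5/17, 37/11, 19.32  ,  97/5, 20, 24,33,84,97]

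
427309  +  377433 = 804742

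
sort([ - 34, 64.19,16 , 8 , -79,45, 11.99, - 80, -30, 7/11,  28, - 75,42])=[ - 80, - 79, - 75, - 34, - 30, 7/11, 8,11.99,16, 28 , 42,45, 64.19]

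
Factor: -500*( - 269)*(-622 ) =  - 2^3*5^3*269^1*311^1 = - 83659000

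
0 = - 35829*0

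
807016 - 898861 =-91845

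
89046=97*918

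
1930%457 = 102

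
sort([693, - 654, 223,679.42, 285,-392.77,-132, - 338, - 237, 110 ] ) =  [ - 654, - 392.77, - 338, - 237, - 132,110, 223,285, 679.42,693]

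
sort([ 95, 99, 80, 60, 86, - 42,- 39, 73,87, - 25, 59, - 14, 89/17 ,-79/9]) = [ - 42,  -  39, - 25  ,-14,  -  79/9, 89/17,59,60, 73,80, 86, 87, 95, 99 ] 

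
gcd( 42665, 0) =42665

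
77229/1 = 77229  =  77229.00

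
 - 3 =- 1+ - 2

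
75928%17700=5128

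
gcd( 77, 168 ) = 7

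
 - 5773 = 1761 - 7534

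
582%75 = 57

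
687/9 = 76 + 1/3 =76.33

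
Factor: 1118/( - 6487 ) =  - 86/499= - 2^1*43^1*499^( - 1) 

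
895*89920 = 80478400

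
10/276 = 5/138 = 0.04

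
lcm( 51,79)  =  4029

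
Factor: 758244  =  2^2*3^1 * 179^1*353^1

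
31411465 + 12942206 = 44353671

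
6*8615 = 51690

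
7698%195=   93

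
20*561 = 11220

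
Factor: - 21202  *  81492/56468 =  - 431948346/14117 = - 2^1*3^1*19^( - 1)*743^(  -  1)*6791^1*10601^1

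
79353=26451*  3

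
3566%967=665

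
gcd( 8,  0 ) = 8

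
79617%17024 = 11521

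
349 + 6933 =7282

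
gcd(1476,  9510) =6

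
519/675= 173/225 = 0.77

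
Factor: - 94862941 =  - 17^1* 83^1*67231^1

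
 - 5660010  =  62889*( - 90)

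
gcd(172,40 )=4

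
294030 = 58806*5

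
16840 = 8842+7998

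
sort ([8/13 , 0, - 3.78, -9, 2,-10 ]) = [- 10 ,- 9,  -  3.78, 0, 8/13, 2 ]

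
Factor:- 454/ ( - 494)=227/247 = 13^(  -  1)*19^ (-1 )*227^1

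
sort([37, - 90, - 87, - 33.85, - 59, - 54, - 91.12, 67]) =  [ - 91.12, - 90, - 87, - 59, -54, - 33.85, 37,67]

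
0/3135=0 = 0.00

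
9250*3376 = 31228000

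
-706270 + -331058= -1037328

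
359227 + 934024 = 1293251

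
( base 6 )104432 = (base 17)1d7f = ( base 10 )8804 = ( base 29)ADH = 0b10001001100100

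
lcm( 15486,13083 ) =758814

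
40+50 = 90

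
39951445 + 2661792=42613237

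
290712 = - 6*( - 48452 )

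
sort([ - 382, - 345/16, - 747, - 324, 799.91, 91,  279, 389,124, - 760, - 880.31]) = [ - 880.31, - 760,- 747, - 382, - 324,-345/16, 91, 124 , 279,389, 799.91] 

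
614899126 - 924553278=  -  309654152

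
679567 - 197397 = 482170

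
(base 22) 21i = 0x3F0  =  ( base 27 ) 1a9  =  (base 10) 1008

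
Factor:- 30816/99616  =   - 3^2*11^ ( - 1 )*107^1*283^( - 1 ) = -963/3113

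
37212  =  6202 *6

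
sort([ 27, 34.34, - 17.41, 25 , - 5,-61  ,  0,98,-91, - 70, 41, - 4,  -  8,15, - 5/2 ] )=[ - 91, - 70, - 61, - 17.41, - 8,  -  5, - 4, - 5/2,0, 15,25,27, 34.34,41,98]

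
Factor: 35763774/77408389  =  2^1*3^1*47^ ( - 1) * 71^( - 1)*79^1*197^1*383^1*23197^(-1)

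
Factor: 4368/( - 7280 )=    - 3/5= -  3^1*5^ (  -  1)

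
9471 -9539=-68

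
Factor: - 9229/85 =- 5^( - 1 )*11^1*17^( - 1 ) * 839^1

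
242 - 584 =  - 342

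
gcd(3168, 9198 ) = 18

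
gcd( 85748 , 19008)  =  4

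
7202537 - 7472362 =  - 269825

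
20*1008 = 20160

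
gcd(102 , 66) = 6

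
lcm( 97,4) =388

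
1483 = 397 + 1086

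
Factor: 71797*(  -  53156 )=- 2^2* 11^1*61^1*97^1*107^1*137^1 = - 3816441332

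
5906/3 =1968 + 2/3 = 1968.67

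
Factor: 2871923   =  1231^1 * 2333^1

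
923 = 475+448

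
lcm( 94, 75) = 7050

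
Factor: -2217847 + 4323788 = 19^1*271^1*409^1  =  2105941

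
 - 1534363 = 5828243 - 7362606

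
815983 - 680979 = 135004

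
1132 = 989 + 143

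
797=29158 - 28361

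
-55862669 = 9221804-65084473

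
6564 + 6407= 12971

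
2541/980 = 363/140 = 2.59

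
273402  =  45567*6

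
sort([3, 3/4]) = [3/4, 3]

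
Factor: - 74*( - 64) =4736 = 2^7*37^1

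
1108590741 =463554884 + 645035857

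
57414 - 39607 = 17807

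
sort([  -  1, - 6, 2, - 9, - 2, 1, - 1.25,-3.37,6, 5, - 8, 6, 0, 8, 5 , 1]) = [ - 9, - 8,  -  6, - 3.37, - 2,  -  1.25, - 1, 0,1,  1,2, 5,5,6,6,  8 ]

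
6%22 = 6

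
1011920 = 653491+358429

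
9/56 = 9/56 = 0.16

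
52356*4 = 209424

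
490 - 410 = 80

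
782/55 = 14 + 12/55 =14.22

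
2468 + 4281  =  6749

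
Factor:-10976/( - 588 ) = 56/3 = 2^3*3^( - 1 )*7^1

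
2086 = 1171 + 915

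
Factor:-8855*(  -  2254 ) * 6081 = 121371712770 = 2^1 *3^1*5^1*7^3*11^1*23^2*2027^1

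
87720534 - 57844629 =29875905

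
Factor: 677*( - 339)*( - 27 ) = 6196581 = 3^4*113^1*677^1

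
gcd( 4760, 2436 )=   28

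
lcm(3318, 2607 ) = 36498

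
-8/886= - 4/443 = - 0.01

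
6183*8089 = 50014287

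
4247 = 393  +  3854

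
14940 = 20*747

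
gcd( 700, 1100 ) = 100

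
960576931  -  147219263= 813357668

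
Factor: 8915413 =13^1*677^1*1013^1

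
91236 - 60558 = 30678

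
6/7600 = 3/3800= 0.00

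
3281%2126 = 1155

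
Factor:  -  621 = -3^3 * 23^1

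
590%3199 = 590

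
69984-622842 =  - 552858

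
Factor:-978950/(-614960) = 2^( - 3)*5^1*7^1*2797^1 * 7687^( - 1) = 97895/61496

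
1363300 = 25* 54532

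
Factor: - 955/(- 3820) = 1/4= 2^( - 2 )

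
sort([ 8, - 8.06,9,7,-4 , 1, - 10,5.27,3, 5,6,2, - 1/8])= [ -10,-8.06, - 4 , - 1/8,1, 2,3,5,5.27,  6,7,8,9]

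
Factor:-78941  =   - 78941^1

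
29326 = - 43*(-682)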